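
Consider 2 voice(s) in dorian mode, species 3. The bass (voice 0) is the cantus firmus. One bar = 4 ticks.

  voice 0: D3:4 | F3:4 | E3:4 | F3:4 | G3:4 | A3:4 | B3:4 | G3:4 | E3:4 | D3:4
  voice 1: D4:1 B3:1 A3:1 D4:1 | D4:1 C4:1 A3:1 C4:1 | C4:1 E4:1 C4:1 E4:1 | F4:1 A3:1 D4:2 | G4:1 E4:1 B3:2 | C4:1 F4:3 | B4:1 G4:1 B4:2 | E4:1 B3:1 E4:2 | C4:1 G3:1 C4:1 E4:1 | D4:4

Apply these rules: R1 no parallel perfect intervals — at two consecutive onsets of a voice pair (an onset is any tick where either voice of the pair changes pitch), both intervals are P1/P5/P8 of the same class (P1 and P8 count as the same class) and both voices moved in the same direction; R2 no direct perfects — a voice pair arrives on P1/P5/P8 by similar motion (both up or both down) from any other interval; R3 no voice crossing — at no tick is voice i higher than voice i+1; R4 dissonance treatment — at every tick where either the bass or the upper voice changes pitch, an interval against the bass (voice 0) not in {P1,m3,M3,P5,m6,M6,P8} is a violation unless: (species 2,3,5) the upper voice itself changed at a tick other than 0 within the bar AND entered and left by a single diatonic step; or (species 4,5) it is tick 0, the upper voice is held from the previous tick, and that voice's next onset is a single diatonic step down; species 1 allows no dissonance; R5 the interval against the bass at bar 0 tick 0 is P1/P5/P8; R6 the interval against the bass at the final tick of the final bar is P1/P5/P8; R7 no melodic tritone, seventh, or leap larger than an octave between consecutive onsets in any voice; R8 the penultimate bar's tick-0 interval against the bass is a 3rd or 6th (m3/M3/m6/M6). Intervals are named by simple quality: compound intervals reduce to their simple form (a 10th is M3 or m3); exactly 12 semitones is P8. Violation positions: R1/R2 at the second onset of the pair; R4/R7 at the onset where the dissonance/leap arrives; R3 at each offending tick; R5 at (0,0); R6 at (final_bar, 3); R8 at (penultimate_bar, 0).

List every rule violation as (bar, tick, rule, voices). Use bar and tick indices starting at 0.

(3, 0, R1, (0, 1))
(4, 0, R2, (0, 1))
(6, 0, R2, (0, 1))
(6, 0, R7, (1,))
(9, 0, R1, (0, 1))

bar 0: v0=D3 v1=D4 downbeat P8
bar 1: v0=F3 v1=D4 downbeat M6
bar 2: v0=E3 v1=C4 downbeat m6
bar 3: v0=F3 v1=F4 downbeat P8
bar 4: v0=G3 v1=G4 downbeat P8
bar 5: v0=A3 v1=C4 downbeat m3
bar 6: v0=B3 v1=B4 downbeat P8
bar 7: v0=G3 v1=E4 downbeat M6
bar 8: v0=E3 v1=C4 downbeat m6
bar 9: v0=D3 v1=D4 downbeat P8
  -> R1 @ bar 3 tick 0 v(0, 1): E3/E4 P8 -> F3/F4 P8 similar
  -> R2 @ bar 4 tick 0 v(0, 1): F3/D4 M6 -> G3/G4 P8 similar
  -> R2 @ bar 6 tick 0 v(0, 1): A3/F4 m6 -> B3/B4 P8 similar
  -> R7 @ bar 6 tick 0 v(1,): F4->B4 leap 6st
  -> R1 @ bar 9 tick 0 v(0, 1): E3/E4 P8 -> D3/D4 P8 similar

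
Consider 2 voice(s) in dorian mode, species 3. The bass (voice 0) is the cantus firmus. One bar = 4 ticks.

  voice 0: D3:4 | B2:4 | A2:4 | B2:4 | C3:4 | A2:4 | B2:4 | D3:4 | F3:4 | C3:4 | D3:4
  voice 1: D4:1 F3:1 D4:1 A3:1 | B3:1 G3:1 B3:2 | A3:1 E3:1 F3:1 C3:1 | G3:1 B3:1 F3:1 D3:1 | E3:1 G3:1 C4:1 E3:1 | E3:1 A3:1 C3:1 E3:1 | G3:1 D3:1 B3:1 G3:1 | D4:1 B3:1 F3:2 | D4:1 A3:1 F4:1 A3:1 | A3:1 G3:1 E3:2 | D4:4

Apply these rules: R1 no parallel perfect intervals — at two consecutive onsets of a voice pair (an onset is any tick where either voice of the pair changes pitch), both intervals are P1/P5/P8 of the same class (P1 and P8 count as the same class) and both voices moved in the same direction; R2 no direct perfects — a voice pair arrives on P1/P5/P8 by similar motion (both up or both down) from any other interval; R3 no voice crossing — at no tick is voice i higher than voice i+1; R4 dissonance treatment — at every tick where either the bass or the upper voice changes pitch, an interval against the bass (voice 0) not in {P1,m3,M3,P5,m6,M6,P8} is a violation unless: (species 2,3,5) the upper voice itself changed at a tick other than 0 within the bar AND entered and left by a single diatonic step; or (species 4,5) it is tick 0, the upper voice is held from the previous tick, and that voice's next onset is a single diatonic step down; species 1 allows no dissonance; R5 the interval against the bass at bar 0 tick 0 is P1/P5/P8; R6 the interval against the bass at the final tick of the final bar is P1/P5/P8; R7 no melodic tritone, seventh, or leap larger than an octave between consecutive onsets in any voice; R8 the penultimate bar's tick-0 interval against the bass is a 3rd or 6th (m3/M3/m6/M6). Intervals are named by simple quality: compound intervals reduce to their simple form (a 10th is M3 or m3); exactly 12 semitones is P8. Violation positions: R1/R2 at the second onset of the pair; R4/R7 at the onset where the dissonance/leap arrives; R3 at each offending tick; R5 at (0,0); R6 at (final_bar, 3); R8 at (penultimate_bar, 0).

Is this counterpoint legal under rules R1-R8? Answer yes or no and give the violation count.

No (7 violations)

bar 0: v0=D3 v1=D4 (P8)
bar 1: v0=B2 v1=B3 (P8)
bar 2: v0=A2 v1=A3 (P8)
bar 3: v0=B2 v1=G3 (m6)
bar 4: v0=C3 v1=E3 (M3)
bar 5: v0=A2 v1=E3 (P5)
bar 6: v0=B2 v1=G3 (m6)
bar 7: v0=D3 v1=D4 (P8)
bar 8: v0=F3 v1=D4 (M6)
bar 9: v0=C3 v1=A3 (M6)
bar 10: v0=D3 v1=D4 (P8)
  R1 @ bar2.0: B2/B3 P8 -> A2/A3 P8 similar
  R4 @ bar3.2: B2/F3 TT untreated
  R7 @ bar3.2: B3->F3 leap 6st
  R2 @ bar7.0: B2/G3 m6 -> D3/D4 P8 similar
  R7 @ bar7.2: B3->F3 leap 6st
  R2 @ bar10.0: C3/E3 M3 -> D3/D4 P8 similar
  R7 @ bar10.0: E3->D4 leap 10st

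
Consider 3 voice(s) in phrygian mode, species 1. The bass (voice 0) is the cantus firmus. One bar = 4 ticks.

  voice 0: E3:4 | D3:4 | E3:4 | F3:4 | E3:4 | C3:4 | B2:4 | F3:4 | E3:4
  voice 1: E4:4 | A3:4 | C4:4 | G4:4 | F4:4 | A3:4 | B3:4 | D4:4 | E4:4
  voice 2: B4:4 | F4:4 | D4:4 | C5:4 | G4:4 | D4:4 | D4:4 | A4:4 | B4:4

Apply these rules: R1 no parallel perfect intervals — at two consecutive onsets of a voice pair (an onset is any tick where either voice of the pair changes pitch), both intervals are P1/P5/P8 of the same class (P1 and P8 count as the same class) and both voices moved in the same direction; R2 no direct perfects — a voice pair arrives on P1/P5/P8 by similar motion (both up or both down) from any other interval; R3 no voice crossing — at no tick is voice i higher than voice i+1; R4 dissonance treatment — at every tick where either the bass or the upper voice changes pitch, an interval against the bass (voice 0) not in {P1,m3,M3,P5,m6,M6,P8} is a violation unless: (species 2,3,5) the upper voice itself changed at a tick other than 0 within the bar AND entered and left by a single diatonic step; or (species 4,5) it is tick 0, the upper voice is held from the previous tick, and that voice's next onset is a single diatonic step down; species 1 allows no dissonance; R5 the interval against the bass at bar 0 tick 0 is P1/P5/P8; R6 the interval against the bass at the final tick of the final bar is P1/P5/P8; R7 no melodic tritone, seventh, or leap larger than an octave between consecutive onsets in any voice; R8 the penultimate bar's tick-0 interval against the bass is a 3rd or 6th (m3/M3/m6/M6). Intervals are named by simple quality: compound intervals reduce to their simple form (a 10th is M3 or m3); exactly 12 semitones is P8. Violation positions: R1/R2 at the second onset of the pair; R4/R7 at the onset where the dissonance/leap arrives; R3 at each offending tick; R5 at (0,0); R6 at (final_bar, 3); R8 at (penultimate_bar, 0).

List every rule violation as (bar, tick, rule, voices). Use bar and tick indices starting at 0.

bar 0: v0=E3 v1=E4 v2=B4 downbeat P5
bar 1: v0=D3 v1=A3 v2=F4 downbeat m3
bar 2: v0=E3 v1=C4 v2=D4 downbeat m7
bar 3: v0=F3 v1=G4 v2=C5 downbeat P5
bar 4: v0=E3 v1=F4 v2=G4 downbeat m3
bar 5: v0=C3 v1=A3 v2=D4 downbeat M2
bar 6: v0=B2 v1=B3 v2=D4 downbeat m3
bar 7: v0=F3 v1=D4 v2=A4 downbeat M3
bar 8: v0=E3 v1=E4 v2=B4 downbeat P5
  -> R2 @ bar 1 tick 0 v(0, 1): E3/E4 P8 -> D3/A3 P5 similar
  -> R7 @ bar 1 tick 0 v(2,): B4->F4 leap 6st
  -> R4 @ bar 2 tick 0 v(0, 2): E3/D4 m7 untreated
  -> R2 @ bar 3 tick 0 v(0, 2): E3/D4 m7 -> F3/C5 P5 similar
  -> R4 @ bar 3 tick 0 v(0, 1): F3/G4 M2 untreated
  -> R7 @ bar 3 tick 0 v(2,): D4->C5 leap 10st
  -> R4 @ bar 4 tick 0 v(0, 1): E3/F4 m2 untreated
  -> R4 @ bar 5 tick 0 v(0, 2): C3/D4 M2 untreated
  -> R2 @ bar 7 tick 0 v(1, 2): B3/D4 m3 -> D4/A4 P5 similar
  -> R7 @ bar 7 tick 0 v(0,): B2->F3 leap 6st
  -> R1 @ bar 8 tick 0 v(1, 2): D4/A4 P5 -> E4/B4 P5 similar

(1, 0, R2, (0, 1))
(1, 0, R7, (2,))
(2, 0, R4, (0, 2))
(3, 0, R2, (0, 2))
(3, 0, R4, (0, 1))
(3, 0, R7, (2,))
(4, 0, R4, (0, 1))
(5, 0, R4, (0, 2))
(7, 0, R2, (1, 2))
(7, 0, R7, (0,))
(8, 0, R1, (1, 2))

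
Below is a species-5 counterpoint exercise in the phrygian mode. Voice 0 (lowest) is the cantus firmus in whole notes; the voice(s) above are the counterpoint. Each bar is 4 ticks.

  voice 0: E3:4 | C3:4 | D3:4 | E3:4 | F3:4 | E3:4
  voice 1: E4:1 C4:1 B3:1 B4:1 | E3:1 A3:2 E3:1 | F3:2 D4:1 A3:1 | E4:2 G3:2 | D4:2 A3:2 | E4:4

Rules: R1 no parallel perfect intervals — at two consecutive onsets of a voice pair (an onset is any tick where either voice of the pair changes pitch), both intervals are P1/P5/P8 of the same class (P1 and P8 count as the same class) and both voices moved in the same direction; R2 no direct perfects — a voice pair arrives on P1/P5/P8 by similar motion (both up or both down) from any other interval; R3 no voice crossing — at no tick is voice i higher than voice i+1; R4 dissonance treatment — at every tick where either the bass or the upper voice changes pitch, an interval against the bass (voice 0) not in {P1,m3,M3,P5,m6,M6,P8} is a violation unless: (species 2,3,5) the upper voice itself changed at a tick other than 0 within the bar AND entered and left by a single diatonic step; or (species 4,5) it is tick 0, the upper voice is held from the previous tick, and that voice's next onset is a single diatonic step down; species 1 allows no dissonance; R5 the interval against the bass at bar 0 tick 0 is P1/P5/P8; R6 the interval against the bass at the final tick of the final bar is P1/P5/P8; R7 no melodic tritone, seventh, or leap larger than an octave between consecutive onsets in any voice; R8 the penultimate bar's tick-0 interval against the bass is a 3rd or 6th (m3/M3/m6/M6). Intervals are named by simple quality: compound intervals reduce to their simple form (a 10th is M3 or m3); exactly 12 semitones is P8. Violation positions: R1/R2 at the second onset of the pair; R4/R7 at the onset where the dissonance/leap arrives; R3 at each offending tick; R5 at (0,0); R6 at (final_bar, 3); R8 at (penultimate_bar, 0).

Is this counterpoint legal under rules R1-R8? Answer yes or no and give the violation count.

No (2 violations)

bar 0: v0=E3 v1=E4 (P8)
bar 1: v0=C3 v1=E3 (M3)
bar 2: v0=D3 v1=F3 (m3)
bar 3: v0=E3 v1=E4 (P8)
bar 4: v0=F3 v1=D4 (M6)
bar 5: v0=E3 v1=E4 (P8)
  R7 @ bar1.0: B4->E3 leap 19st
  R2 @ bar3.0: D3/A3 P5 -> E3/E4 P8 similar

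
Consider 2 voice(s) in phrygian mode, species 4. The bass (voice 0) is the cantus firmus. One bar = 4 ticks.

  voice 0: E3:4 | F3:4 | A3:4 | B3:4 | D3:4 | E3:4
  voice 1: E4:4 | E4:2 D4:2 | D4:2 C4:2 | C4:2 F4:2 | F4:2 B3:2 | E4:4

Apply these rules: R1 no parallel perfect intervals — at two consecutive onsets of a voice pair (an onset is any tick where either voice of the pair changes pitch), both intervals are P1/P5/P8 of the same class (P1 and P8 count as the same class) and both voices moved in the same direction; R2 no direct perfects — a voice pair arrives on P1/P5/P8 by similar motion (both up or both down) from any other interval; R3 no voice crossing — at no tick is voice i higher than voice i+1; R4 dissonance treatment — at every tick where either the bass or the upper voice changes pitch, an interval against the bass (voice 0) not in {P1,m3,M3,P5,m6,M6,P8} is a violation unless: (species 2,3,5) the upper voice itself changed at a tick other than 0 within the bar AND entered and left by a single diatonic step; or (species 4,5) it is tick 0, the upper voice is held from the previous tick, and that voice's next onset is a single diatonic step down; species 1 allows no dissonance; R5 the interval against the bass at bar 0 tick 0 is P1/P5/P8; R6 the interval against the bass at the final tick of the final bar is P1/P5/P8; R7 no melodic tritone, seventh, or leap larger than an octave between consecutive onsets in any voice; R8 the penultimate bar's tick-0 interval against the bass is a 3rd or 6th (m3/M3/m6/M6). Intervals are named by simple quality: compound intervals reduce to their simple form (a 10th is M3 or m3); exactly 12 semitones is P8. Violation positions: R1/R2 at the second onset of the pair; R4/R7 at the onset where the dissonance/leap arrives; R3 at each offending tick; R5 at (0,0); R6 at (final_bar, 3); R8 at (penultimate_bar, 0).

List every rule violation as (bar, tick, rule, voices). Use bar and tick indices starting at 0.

(3, 0, R4, (0, 1))
(3, 2, R4, (0, 1))
(4, 2, R7, (1,))
(5, 0, R2, (0, 1))

bar 0: v0=E3 v1=E4 downbeat P8
bar 1: v0=F3 v1=E4 downbeat M7
bar 2: v0=A3 v1=D4 downbeat P4
bar 3: v0=B3 v1=C4 downbeat m2
bar 4: v0=D3 v1=F4 downbeat m3
bar 5: v0=E3 v1=E4 downbeat P8
  -> R4 @ bar 3 tick 0 v(0, 1): B3/C4 m2 untreated
  -> R4 @ bar 3 tick 2 v(0, 1): B3/F4 TT untreated
  -> R7 @ bar 4 tick 2 v(1,): F4->B3 leap 6st
  -> R2 @ bar 5 tick 0 v(0, 1): D3/B3 M6 -> E3/E4 P8 similar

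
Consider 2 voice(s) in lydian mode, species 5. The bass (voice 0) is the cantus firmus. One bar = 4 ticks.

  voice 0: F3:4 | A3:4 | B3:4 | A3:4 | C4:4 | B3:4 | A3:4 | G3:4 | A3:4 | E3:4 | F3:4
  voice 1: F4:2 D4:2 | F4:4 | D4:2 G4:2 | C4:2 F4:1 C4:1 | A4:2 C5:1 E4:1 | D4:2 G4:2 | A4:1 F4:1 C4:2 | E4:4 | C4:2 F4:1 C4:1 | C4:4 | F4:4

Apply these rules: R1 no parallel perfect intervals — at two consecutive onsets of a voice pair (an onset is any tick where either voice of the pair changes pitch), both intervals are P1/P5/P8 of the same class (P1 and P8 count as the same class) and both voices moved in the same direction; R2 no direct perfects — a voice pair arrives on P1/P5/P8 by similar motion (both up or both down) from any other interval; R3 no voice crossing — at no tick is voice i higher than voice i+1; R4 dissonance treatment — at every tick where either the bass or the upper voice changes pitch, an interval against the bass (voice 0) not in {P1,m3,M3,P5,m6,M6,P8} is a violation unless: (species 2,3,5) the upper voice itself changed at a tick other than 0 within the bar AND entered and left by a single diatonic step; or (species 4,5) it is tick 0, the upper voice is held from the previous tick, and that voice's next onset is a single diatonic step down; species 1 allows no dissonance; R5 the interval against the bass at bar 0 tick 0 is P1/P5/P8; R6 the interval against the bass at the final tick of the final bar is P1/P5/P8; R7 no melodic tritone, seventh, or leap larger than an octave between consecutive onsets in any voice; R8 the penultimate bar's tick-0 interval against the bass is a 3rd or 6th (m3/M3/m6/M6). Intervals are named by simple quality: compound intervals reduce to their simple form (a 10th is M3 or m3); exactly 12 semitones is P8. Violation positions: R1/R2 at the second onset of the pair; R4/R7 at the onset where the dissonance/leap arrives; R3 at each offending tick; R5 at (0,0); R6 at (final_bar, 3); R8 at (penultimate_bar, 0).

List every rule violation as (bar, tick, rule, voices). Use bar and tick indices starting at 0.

bar 0: v0=F3 v1=F4 downbeat P8
bar 1: v0=A3 v1=F4 downbeat m6
bar 2: v0=B3 v1=D4 downbeat m3
bar 3: v0=A3 v1=C4 downbeat m3
bar 4: v0=C4 v1=A4 downbeat M6
bar 5: v0=B3 v1=D4 downbeat m3
bar 6: v0=A3 v1=A4 downbeat P8
bar 7: v0=G3 v1=E4 downbeat M6
bar 8: v0=A3 v1=C4 downbeat m3
bar 9: v0=E3 v1=C4 downbeat m6
bar 10: v0=F3 v1=F4 downbeat P8
  -> R2 @ bar 10 tick 0 v(0, 1): E3/C4 m6 -> F3/F4 P8 similar

(10, 0, R2, (0, 1))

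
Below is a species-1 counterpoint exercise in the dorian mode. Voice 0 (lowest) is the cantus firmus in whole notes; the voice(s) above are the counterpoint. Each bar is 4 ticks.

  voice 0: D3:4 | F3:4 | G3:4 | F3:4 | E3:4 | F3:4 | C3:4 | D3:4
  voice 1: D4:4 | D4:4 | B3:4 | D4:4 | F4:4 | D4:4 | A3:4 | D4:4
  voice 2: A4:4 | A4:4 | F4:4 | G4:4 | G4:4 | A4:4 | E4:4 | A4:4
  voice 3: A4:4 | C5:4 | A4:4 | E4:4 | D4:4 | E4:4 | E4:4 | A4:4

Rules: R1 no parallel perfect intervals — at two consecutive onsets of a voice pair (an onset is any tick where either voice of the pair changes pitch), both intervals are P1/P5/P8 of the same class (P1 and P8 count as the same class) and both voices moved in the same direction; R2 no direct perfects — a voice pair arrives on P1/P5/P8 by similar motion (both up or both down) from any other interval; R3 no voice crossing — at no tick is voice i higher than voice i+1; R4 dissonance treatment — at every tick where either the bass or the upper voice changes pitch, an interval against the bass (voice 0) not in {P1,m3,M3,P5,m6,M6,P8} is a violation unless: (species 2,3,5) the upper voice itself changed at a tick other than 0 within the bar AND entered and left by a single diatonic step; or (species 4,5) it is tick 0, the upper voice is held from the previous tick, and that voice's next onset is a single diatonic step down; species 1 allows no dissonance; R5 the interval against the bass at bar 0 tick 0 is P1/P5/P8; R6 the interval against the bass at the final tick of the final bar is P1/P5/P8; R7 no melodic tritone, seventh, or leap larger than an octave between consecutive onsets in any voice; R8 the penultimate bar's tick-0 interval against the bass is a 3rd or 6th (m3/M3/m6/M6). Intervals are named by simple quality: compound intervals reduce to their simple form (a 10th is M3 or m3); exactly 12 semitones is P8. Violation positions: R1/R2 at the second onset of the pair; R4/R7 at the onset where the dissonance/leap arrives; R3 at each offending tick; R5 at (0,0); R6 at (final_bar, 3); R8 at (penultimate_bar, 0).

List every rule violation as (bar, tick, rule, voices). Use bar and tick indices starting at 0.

(1, 0, R1, (0, 3))
(2, 0, R4, (0, 2))
(2, 0, R4, (0, 3))
(3, 0, R3, (2, 3))
(3, 0, R4, (0, 2))
(3, 0, R4, (0, 3))
(3, 1, R3, (2, 3))
(3, 2, R3, (2, 3))
(3, 3, R3, (2, 3))
(4, 0, R3, (2, 3))
(4, 0, R4, (0, 1))
(4, 0, R4, (0, 3))
(4, 1, R3, (2, 3))
(4, 2, R3, (2, 3))
(4, 3, R3, (2, 3))
(5, 0, R3, (2, 3))
(5, 0, R4, (0, 3))
(5, 1, R3, (2, 3))
(5, 2, R3, (2, 3))
(5, 3, R3, (2, 3))
(6, 0, R1, (1, 2))
(7, 0, R1, (1, 2))
(7, 0, R1, (1, 3))
(7, 0, R1, (2, 3))
(7, 0, R2, (0, 1))
(7, 0, R2, (0, 2))
(7, 0, R2, (0, 3))

bar 0: v0=D3 v1=D4 v2=A4 v3=A4 downbeat P5
bar 1: v0=F3 v1=D4 v2=A4 v3=C5 downbeat P5
bar 2: v0=G3 v1=B3 v2=F4 v3=A4 downbeat M2
bar 3: v0=F3 v1=D4 v2=G4 v3=E4 downbeat M7
bar 4: v0=E3 v1=F4 v2=G4 v3=D4 downbeat m7
bar 5: v0=F3 v1=D4 v2=A4 v3=E4 downbeat M7
bar 6: v0=C3 v1=A3 v2=E4 v3=E4 downbeat M3
bar 7: v0=D3 v1=D4 v2=A4 v3=A4 downbeat P5
  -> R1 @ bar 1 tick 0 v(0, 3): D3/A4 P5 -> F3/C5 P5 similar
  -> R4 @ bar 2 tick 0 v(0, 2): G3/F4 m7 untreated
  -> R4 @ bar 2 tick 0 v(0, 3): G3/A4 M2 untreated
  -> R3 @ bar 3 tick 0 v(2, 3): G4 above E4
  -> R4 @ bar 3 tick 0 v(0, 2): F3/G4 M2 untreated
  -> R4 @ bar 3 tick 0 v(0, 3): F3/E4 M7 untreated
  -> R3 @ bar 3 tick 1 v(2, 3): G4 above E4
  -> R3 @ bar 3 tick 2 v(2, 3): G4 above E4
  -> R3 @ bar 3 tick 3 v(2, 3): G4 above E4
  -> R3 @ bar 4 tick 0 v(2, 3): G4 above D4
  -> R4 @ bar 4 tick 0 v(0, 1): E3/F4 m2 untreated
  -> R4 @ bar 4 tick 0 v(0, 3): E3/D4 m7 untreated
  -> R3 @ bar 4 tick 1 v(2, 3): G4 above D4
  -> R3 @ bar 4 tick 2 v(2, 3): G4 above D4
  -> R3 @ bar 4 tick 3 v(2, 3): G4 above D4
  -> R3 @ bar 5 tick 0 v(2, 3): A4 above E4
  -> R4 @ bar 5 tick 0 v(0, 3): F3/E4 M7 untreated
  -> R3 @ bar 5 tick 1 v(2, 3): A4 above E4
  -> R3 @ bar 5 tick 2 v(2, 3): A4 above E4
  -> R3 @ bar 5 tick 3 v(2, 3): A4 above E4
  -> R1 @ bar 6 tick 0 v(1, 2): D4/A4 P5 -> A3/E4 P5 similar
  -> R1 @ bar 7 tick 0 v(1, 2): A3/E4 P5 -> D4/A4 P5 similar
  -> R1 @ bar 7 tick 0 v(1, 3): A3/E4 P5 -> D4/A4 P5 similar
  -> R1 @ bar 7 tick 0 v(2, 3): E4/E4 P1 -> A4/A4 P1 similar
  -> R2 @ bar 7 tick 0 v(0, 1): C3/A3 M6 -> D3/D4 P8 similar
  -> R2 @ bar 7 tick 0 v(0, 2): C3/E4 M3 -> D3/A4 P5 similar
  -> R2 @ bar 7 tick 0 v(0, 3): C3/E4 M3 -> D3/A4 P5 similar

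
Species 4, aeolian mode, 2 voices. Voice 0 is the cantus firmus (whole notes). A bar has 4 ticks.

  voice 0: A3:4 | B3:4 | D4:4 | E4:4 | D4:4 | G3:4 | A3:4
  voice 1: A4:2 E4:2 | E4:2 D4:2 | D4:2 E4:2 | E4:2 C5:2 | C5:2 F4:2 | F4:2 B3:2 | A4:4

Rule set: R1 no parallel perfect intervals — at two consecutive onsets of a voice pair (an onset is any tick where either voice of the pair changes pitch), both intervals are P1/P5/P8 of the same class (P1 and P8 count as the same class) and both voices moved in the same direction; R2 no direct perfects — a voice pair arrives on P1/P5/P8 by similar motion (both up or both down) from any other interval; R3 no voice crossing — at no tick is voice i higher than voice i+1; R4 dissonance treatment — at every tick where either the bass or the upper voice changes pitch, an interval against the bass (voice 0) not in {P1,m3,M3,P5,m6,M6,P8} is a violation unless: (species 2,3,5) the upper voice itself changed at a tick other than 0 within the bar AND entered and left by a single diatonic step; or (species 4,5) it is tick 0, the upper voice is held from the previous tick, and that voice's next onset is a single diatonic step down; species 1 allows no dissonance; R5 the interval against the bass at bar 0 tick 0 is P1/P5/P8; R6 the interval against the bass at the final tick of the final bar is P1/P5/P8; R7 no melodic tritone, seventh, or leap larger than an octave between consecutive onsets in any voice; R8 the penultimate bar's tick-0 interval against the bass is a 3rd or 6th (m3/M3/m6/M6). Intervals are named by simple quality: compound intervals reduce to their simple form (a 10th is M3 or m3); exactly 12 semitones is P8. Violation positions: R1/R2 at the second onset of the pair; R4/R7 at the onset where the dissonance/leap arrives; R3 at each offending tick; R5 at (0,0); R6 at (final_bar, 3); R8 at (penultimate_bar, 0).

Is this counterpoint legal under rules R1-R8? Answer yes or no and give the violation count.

No (7 violations)

bar 0: v0=A3 v1=A4 (P8)
bar 1: v0=B3 v1=E4 (P4)
bar 2: v0=D4 v1=D4 (P1)
bar 3: v0=E4 v1=E4 (P1)
bar 4: v0=D4 v1=C5 (m7)
bar 5: v0=G3 v1=F4 (m7)
bar 6: v0=A3 v1=A4 (P8)
  R4 @ bar2.2: D4/E4 M2 untreated
  R4 @ bar4.0: D4/C5 m7 untreated
  R4 @ bar5.0: G3/F4 m7 untreated
  R8 @ bar5.0: penult m7 not 3rd/6th
  R7 @ bar5.2: F4->B3 leap 6st
  R2 @ bar6.0: G3/B3 M3 -> A3/A4 P8 similar
  R7 @ bar6.0: B3->A4 leap 10st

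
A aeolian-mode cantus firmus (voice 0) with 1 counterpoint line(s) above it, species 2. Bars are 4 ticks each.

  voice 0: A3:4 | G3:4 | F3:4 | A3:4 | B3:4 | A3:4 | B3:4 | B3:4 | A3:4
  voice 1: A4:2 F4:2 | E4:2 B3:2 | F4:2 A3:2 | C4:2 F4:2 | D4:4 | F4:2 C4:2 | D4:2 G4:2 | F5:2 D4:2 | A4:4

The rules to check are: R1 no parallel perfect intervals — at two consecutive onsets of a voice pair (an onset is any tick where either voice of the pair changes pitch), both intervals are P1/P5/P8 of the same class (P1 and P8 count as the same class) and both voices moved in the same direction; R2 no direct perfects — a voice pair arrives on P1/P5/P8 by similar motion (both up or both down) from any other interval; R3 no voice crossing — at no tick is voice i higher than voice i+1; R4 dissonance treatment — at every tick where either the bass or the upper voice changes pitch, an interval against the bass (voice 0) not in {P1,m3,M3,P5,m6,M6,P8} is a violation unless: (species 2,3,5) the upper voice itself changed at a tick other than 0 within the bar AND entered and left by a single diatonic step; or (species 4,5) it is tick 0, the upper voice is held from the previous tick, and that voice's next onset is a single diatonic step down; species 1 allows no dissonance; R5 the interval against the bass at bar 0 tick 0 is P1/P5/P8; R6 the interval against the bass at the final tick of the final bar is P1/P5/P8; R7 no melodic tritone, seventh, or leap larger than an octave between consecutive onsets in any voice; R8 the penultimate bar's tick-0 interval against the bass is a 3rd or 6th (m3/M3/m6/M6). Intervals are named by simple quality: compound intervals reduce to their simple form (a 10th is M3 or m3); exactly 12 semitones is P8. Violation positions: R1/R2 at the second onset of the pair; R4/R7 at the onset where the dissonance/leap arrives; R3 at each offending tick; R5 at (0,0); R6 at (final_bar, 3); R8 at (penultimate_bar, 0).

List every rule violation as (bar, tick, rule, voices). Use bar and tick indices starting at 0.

(2, 0, R7, (1,))
(7, 0, R4, (0, 1))
(7, 0, R7, (1,))
(7, 0, R8, (0, 1))
(7, 2, R7, (1,))

bar 0: v0=A3 v1=A4 downbeat P8
bar 1: v0=G3 v1=E4 downbeat M6
bar 2: v0=F3 v1=F4 downbeat P8
bar 3: v0=A3 v1=C4 downbeat m3
bar 4: v0=B3 v1=D4 downbeat m3
bar 5: v0=A3 v1=F4 downbeat m6
bar 6: v0=B3 v1=D4 downbeat m3
bar 7: v0=B3 v1=F5 downbeat TT
bar 8: v0=A3 v1=A4 downbeat P8
  -> R7 @ bar 2 tick 0 v(1,): B3->F4 leap 6st
  -> R4 @ bar 7 tick 0 v(0, 1): B3/F5 TT untreated
  -> R7 @ bar 7 tick 0 v(1,): G4->F5 leap 10st
  -> R8 @ bar 7 tick 0 v(0, 1): penult TT not 3rd/6th
  -> R7 @ bar 7 tick 2 v(1,): F5->D4 leap 15st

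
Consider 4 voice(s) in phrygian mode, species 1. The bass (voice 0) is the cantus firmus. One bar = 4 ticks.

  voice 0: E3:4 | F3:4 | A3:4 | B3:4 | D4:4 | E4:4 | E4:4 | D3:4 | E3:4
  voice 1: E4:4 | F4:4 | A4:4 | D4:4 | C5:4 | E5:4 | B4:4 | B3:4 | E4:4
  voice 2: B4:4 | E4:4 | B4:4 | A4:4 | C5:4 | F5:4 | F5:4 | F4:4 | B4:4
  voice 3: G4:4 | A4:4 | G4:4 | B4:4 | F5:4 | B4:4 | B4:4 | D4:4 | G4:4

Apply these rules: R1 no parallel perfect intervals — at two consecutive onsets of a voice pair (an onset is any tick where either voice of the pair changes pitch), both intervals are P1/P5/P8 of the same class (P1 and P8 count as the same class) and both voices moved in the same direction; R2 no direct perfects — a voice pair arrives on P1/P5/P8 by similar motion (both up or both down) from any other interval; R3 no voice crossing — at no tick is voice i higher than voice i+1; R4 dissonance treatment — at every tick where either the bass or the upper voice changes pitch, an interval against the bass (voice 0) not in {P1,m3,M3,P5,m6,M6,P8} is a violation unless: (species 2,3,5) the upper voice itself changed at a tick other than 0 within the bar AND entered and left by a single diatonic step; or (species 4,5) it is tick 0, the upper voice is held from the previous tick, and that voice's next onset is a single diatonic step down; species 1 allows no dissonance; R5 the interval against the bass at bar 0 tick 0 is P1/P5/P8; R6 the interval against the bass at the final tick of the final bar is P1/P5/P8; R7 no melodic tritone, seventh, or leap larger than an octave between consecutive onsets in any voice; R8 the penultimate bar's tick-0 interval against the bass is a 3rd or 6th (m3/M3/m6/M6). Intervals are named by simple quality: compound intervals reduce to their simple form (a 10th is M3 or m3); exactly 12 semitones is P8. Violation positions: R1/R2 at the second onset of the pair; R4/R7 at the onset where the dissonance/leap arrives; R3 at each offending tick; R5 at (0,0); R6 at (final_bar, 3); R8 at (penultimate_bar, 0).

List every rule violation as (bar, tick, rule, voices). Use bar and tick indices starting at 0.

bar 0: v0=E3 v1=E4 v2=B4 v3=G4 downbeat m3
bar 1: v0=F3 v1=F4 v2=E4 v3=A4 downbeat M3
bar 2: v0=A3 v1=A4 v2=B4 v3=G4 downbeat m7
bar 3: v0=B3 v1=D4 v2=A4 v3=B4 downbeat P8
bar 4: v0=D4 v1=C5 v2=C5 v3=F5 downbeat m3
bar 5: v0=E4 v1=E5 v2=F5 v3=B4 downbeat P5
bar 6: v0=E4 v1=B4 v2=F5 v3=B4 downbeat P5
bar 7: v0=D3 v1=B3 v2=F4 v3=D4 downbeat P8
bar 8: v0=E3 v1=E4 v2=B4 v3=G4 downbeat m3
  -> R3 @ bar 0 tick 0 v(2, 3): B4 above G4
  -> R5 @ bar 0 tick 0 v(0, 3): opens on m3
  -> R3 @ bar 0 tick 1 v(2, 3): B4 above G4
  -> R3 @ bar 0 tick 2 v(2, 3): B4 above G4
  -> R3 @ bar 0 tick 3 v(2, 3): B4 above G4
  -> R1 @ bar 1 tick 0 v(0, 1): E3/E4 P8 -> F3/F4 P8 similar
  -> R3 @ bar 1 tick 0 v(1, 2): F4 above E4
  -> R4 @ bar 1 tick 0 v(0, 2): F3/E4 M7 untreated
  -> R3 @ bar 1 tick 1 v(1, 2): F4 above E4
  -> R3 @ bar 1 tick 2 v(1, 2): F4 above E4
  -> R3 @ bar 1 tick 3 v(1, 2): F4 above E4
  -> R1 @ bar 2 tick 0 v(0, 1): F3/F4 P8 -> A3/A4 P8 similar
  -> R3 @ bar 2 tick 0 v(2, 3): B4 above G4
  -> R4 @ bar 2 tick 0 v(0, 2): A3/B4 M2 untreated
  -> R4 @ bar 2 tick 0 v(0, 3): A3/G4 m7 untreated
  -> R3 @ bar 2 tick 1 v(2, 3): B4 above G4
  -> R3 @ bar 2 tick 2 v(2, 3): B4 above G4
  -> R3 @ bar 2 tick 3 v(2, 3): B4 above G4
  -> R2 @ bar 3 tick 0 v(0, 3): A3/G4 m7 -> B3/B4 P8 similar
  -> R2 @ bar 3 tick 0 v(1, 2): A4/B4 M2 -> D4/A4 P5 similar
  -> R4 @ bar 3 tick 0 v(0, 2): B3/A4 m7 untreated
  -> R2 @ bar 4 tick 0 v(1, 2): D4/A4 P5 -> C5/C5 P1 similar
  -> R4 @ bar 4 tick 0 v(0, 1): D4/C5 m7 untreated
  -> R4 @ bar 4 tick 0 v(0, 2): D4/C5 m7 untreated
  -> R7 @ bar 4 tick 0 v(1,): D4->C5 leap 10st
  -> R7 @ bar 4 tick 0 v(3,): B4->F5 leap 6st
  -> R2 @ bar 5 tick 0 v(0, 1): D4/C5 m7 -> E4/E5 P8 similar
  -> R3 @ bar 5 tick 0 v(2, 3): F5 above B4
  -> R4 @ bar 5 tick 0 v(0, 2): E4/F5 m2 untreated
  -> R7 @ bar 5 tick 0 v(3,): F5->B4 leap 6st
  -> R3 @ bar 5 tick 1 v(2, 3): F5 above B4
  -> R3 @ bar 5 tick 2 v(2, 3): F5 above B4
  -> R3 @ bar 5 tick 3 v(2, 3): F5 above B4
  -> R3 @ bar 6 tick 0 v(2, 3): F5 above B4
  -> R3 @ bar 6 tick 1 v(2, 3): F5 above B4
  -> R3 @ bar 6 tick 2 v(2, 3): F5 above B4
  -> R3 @ bar 6 tick 3 v(2, 3): F5 above B4
  -> R2 @ bar 7 tick 0 v(0, 3): E4/B4 P5 -> D3/D4 P8 similar
  -> R3 @ bar 7 tick 0 v(2, 3): F4 above D4
  -> R7 @ bar 7 tick 0 v(0,): E4->D3 leap 14st
  -> R8 @ bar 7 tick 0 v(0, 3): penult P8 not 3rd/6th
  -> R3 @ bar 7 tick 1 v(2, 3): F4 above D4
  -> R3 @ bar 7 tick 2 v(2, 3): F4 above D4
  -> R3 @ bar 7 tick 3 v(2, 3): F4 above D4
  -> R2 @ bar 8 tick 0 v(0, 1): D3/B3 M6 -> E3/E4 P8 similar
  -> R2 @ bar 8 tick 0 v(0, 2): D3/F4 m3 -> E3/B4 P5 similar
  -> R2 @ bar 8 tick 0 v(1, 2): B3/F4 TT -> E4/B4 P5 similar
  -> R3 @ bar 8 tick 0 v(2, 3): B4 above G4
  -> R7 @ bar 8 tick 0 v(2,): F4->B4 leap 6st
  -> R3 @ bar 8 tick 1 v(2, 3): B4 above G4
  -> R3 @ bar 8 tick 2 v(2, 3): B4 above G4
  -> R3 @ bar 8 tick 3 v(2, 3): B4 above G4
  -> R6 @ bar 8 tick 3 v(0, 3): closes on m3

(0, 0, R3, (2, 3))
(0, 0, R5, (0, 3))
(0, 1, R3, (2, 3))
(0, 2, R3, (2, 3))
(0, 3, R3, (2, 3))
(1, 0, R1, (0, 1))
(1, 0, R3, (1, 2))
(1, 0, R4, (0, 2))
(1, 1, R3, (1, 2))
(1, 2, R3, (1, 2))
(1, 3, R3, (1, 2))
(2, 0, R1, (0, 1))
(2, 0, R3, (2, 3))
(2, 0, R4, (0, 2))
(2, 0, R4, (0, 3))
(2, 1, R3, (2, 3))
(2, 2, R3, (2, 3))
(2, 3, R3, (2, 3))
(3, 0, R2, (0, 3))
(3, 0, R2, (1, 2))
(3, 0, R4, (0, 2))
(4, 0, R2, (1, 2))
(4, 0, R4, (0, 1))
(4, 0, R4, (0, 2))
(4, 0, R7, (1,))
(4, 0, R7, (3,))
(5, 0, R2, (0, 1))
(5, 0, R3, (2, 3))
(5, 0, R4, (0, 2))
(5, 0, R7, (3,))
(5, 1, R3, (2, 3))
(5, 2, R3, (2, 3))
(5, 3, R3, (2, 3))
(6, 0, R3, (2, 3))
(6, 1, R3, (2, 3))
(6, 2, R3, (2, 3))
(6, 3, R3, (2, 3))
(7, 0, R2, (0, 3))
(7, 0, R3, (2, 3))
(7, 0, R7, (0,))
(7, 0, R8, (0, 3))
(7, 1, R3, (2, 3))
(7, 2, R3, (2, 3))
(7, 3, R3, (2, 3))
(8, 0, R2, (0, 1))
(8, 0, R2, (0, 2))
(8, 0, R2, (1, 2))
(8, 0, R3, (2, 3))
(8, 0, R7, (2,))
(8, 1, R3, (2, 3))
(8, 2, R3, (2, 3))
(8, 3, R3, (2, 3))
(8, 3, R6, (0, 3))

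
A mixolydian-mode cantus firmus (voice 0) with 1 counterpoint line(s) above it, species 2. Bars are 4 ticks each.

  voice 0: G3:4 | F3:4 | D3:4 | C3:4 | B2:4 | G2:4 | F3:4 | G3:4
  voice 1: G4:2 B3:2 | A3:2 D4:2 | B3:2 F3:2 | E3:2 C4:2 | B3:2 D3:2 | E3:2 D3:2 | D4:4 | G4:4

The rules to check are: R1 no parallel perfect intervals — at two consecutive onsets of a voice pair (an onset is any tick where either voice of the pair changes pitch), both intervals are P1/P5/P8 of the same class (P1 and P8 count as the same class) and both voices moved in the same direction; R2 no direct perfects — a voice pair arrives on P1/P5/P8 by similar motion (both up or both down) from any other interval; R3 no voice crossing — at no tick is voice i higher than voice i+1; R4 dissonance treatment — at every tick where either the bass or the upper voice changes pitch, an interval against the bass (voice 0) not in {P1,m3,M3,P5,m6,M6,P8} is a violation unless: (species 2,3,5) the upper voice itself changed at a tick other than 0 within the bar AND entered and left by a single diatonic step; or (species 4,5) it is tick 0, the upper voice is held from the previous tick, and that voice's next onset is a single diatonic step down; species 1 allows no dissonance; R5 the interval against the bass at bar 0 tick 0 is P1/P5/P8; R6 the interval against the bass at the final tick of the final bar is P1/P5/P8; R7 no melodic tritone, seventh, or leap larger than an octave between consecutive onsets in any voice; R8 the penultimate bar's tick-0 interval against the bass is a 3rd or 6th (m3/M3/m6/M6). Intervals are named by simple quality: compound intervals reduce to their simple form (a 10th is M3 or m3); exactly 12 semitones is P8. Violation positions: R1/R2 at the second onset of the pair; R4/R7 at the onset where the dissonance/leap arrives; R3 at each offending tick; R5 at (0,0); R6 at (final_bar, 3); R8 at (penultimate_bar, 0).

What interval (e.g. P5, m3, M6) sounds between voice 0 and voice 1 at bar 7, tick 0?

P8

voice 0=G3 voice 1=G4 -> P8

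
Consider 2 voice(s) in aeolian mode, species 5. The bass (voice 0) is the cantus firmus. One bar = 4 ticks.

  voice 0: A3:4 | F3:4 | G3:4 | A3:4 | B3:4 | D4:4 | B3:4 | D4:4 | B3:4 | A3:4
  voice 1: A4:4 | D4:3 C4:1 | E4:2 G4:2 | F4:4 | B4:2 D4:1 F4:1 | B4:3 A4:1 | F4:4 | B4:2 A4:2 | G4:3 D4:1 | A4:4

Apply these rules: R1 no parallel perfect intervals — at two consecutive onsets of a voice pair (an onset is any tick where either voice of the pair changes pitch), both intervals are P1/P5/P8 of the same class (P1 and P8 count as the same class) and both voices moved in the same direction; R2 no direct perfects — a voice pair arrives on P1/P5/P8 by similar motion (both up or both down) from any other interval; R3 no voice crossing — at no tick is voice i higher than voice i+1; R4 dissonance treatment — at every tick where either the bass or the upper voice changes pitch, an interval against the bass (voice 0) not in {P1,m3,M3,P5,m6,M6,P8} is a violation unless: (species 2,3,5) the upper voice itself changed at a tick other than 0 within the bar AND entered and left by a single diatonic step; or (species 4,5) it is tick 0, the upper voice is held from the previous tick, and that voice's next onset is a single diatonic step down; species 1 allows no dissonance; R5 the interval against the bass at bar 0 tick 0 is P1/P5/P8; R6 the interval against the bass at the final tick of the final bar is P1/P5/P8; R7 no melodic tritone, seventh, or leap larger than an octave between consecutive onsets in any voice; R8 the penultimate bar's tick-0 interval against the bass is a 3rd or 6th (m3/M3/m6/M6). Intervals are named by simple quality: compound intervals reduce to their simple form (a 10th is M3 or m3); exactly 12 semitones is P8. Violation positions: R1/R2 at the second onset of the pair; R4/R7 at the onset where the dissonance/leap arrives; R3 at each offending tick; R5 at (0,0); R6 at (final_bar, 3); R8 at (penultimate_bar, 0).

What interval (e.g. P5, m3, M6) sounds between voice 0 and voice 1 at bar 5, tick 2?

voice 0=D4 voice 1=B4 -> M6

M6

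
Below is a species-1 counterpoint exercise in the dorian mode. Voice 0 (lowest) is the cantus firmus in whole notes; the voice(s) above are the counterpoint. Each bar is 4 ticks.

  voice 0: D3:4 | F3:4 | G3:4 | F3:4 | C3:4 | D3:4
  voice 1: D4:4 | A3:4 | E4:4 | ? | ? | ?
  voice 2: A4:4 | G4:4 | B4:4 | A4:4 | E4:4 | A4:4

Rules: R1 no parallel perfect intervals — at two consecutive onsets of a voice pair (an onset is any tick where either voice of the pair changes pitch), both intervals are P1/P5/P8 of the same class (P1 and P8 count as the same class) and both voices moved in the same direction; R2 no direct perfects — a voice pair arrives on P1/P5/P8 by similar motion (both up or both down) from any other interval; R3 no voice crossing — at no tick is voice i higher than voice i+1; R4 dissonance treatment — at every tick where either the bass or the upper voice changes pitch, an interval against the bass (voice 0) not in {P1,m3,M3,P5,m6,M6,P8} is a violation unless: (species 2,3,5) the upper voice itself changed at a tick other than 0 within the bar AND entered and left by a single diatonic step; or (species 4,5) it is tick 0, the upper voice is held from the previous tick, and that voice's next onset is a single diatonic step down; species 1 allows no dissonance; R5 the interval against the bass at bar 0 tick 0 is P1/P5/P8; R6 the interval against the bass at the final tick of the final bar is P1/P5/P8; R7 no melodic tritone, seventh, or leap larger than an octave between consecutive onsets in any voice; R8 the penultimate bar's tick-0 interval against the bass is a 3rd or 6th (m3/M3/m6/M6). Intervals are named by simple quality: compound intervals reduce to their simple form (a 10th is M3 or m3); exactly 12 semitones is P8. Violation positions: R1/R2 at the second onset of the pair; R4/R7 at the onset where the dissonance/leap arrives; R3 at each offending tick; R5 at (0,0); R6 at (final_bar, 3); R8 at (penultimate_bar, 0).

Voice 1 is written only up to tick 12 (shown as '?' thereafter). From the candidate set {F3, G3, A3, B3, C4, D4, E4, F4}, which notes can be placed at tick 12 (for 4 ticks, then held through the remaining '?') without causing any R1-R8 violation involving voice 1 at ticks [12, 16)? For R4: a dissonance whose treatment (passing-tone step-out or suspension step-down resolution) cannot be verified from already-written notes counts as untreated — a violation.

F3: violates R2,R7
G3: violates R4
A3: violates R2
B3: violates R4
C4: violates R2
D4: violates R1
E4: violates R4
F4: legal

{F4}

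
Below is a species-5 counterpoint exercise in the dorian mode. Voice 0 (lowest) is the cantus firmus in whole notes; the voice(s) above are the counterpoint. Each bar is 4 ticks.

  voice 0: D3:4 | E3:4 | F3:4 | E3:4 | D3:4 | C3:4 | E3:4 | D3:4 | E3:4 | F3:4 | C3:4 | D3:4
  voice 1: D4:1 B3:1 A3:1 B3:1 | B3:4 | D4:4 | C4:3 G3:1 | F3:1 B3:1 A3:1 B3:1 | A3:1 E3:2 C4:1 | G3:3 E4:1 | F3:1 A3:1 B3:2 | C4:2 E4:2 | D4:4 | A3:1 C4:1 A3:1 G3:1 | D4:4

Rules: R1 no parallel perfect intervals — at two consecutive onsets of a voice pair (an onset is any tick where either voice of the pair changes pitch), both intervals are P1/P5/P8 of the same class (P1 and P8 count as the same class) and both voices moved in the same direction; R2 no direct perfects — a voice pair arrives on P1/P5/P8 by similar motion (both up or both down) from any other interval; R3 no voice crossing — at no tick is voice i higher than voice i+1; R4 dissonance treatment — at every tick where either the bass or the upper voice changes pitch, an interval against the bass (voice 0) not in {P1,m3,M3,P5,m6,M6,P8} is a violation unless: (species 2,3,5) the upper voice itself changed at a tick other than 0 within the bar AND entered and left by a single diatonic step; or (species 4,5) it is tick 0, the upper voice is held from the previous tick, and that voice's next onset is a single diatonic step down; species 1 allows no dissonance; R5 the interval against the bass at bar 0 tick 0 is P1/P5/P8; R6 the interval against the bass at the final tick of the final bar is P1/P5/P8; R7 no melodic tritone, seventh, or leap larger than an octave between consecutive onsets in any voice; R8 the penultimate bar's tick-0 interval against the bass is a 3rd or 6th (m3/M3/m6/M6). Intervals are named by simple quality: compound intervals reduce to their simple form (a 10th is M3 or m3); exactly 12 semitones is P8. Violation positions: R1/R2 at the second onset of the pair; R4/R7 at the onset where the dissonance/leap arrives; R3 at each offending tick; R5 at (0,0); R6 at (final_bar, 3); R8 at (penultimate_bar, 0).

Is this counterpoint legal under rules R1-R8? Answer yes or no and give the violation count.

bar 0: v0=D3 v1=D4 (P8)
bar 1: v0=E3 v1=B3 (P5)
bar 2: v0=F3 v1=D4 (M6)
bar 3: v0=E3 v1=C4 (m6)
bar 4: v0=D3 v1=F3 (m3)
bar 5: v0=C3 v1=A3 (M6)
bar 6: v0=E3 v1=G3 (m3)
bar 7: v0=D3 v1=F3 (m3)
bar 8: v0=E3 v1=C4 (m6)
bar 9: v0=F3 v1=D4 (M6)
bar 10: v0=C3 v1=A3 (M6)
bar 11: v0=D3 v1=D4 (P8)
  R7 @ bar4.1: F3->B3 leap 6st
  R7 @ bar7.0: E4->F3 leap 11st
  R2 @ bar11.0: C3/G3 P5 -> D3/D4 P8 similar

No (3 violations)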